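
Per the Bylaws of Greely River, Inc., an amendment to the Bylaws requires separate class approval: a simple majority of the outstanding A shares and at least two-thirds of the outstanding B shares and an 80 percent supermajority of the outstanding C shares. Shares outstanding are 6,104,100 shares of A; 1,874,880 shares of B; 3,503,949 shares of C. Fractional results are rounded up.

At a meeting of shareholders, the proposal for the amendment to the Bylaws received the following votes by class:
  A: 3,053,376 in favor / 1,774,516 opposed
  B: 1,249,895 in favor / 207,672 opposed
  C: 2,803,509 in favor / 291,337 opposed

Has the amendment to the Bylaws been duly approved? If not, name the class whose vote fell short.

A: a majority of 6104100 is 3052051; 3,052,051 required, 3,053,376 in favor — approved.
B: 2/3 of 1874880 = 1249920; 1,249,920 required, 1,249,895 in favor — not approved.
C: 4/5 of 3503949 = 2803159.20, rounded up to 2803160; 2,803,160 required, 2,803,509 in favor — approved.

Not approved — the B shares did not give the required vote.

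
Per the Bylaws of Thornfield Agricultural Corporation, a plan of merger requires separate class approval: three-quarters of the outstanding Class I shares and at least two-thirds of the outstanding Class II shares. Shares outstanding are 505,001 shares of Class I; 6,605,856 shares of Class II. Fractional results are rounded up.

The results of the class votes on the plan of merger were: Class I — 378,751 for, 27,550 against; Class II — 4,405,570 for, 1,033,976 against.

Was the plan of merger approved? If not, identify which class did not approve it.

Class I: 3/4 of 505001 = 378750.75, rounded up to 378751; 378,751 required, 378,751 in favor — approved.
Class II: 2/3 of 6605856 = 4403904; 4,403,904 required, 4,405,570 in favor — approved.

Approved — every class gave the required vote.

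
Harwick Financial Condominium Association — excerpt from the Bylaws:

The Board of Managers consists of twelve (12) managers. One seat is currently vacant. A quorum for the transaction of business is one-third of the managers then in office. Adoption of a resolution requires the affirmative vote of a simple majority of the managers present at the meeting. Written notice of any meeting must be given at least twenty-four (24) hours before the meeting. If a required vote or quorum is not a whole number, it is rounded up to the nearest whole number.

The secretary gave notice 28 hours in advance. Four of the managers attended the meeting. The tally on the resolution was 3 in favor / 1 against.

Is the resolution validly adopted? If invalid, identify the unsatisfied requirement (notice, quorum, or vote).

Valid — all requirements satisfied.

Notice: 28 hours given; 24 required (28 ≥ 24). Satisfied.
Quorum: 4 present; quorum is 4. Satisfied.
Vote: the resolution requires a majority of the managers present (4). A majority of 4 is 3, so 3 affirmative votes are needed; 3 voted in favor. Satisfied.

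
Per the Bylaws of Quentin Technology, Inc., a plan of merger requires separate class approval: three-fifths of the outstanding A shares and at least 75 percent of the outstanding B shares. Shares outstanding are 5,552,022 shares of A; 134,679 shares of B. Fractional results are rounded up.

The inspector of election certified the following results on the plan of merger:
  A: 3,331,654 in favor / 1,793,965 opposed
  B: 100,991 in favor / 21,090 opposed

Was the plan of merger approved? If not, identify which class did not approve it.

A: 3/5 of 5552022 = 3331213.20, rounded up to 3331214; 3,331,214 required, 3,331,654 in favor — approved.
B: 3/4 of 134679 = 101009.25, rounded up to 101010; 101,010 required, 100,991 in favor — not approved.

Not approved — the B shares did not give the required vote.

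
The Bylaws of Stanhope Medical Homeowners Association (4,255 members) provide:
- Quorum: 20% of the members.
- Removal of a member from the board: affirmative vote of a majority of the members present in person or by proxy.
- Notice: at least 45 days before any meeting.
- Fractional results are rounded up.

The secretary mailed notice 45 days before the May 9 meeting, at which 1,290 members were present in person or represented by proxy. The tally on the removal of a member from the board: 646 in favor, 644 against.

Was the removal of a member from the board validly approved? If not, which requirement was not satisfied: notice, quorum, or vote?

Valid — all requirements satisfied.

Notice: 45 days given; 45 required. Satisfied.
Quorum: 20% of 4,255 = 851; 1,290 present. Satisfied.
Vote: requires a majority of those present (1,290); a majority of 1290 is 646, so 646 needed; 646 in favor. Satisfied.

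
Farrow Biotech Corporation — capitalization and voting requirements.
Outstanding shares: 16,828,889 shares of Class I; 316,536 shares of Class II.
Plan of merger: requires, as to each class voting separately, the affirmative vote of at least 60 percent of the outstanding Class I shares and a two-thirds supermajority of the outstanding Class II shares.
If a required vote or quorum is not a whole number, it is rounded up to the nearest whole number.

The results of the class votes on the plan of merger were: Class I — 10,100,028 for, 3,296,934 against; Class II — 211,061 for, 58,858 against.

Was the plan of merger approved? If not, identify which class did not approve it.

Approved — every class gave the required vote.

Class I: 3/5 of 16828889 = 10097333.40, rounded up to 10097334; 10,097,334 required, 10,100,028 in favor — approved.
Class II: 2/3 of 316536 = 211024; 211,024 required, 211,061 in favor — approved.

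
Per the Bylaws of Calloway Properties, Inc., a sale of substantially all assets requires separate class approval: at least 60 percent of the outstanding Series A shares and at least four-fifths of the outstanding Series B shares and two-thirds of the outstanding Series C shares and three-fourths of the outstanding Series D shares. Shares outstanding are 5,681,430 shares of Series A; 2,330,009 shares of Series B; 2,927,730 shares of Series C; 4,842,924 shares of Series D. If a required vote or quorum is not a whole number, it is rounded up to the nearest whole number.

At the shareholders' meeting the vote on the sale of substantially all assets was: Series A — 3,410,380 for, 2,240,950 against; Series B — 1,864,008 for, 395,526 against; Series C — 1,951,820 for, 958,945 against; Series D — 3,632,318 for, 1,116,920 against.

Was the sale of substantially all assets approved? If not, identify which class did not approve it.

Approved — every class gave the required vote.

Series A: 3/5 of 5681430 = 3408858; 3,408,858 required, 3,410,380 in favor — approved.
Series B: 4/5 of 2330009 = 1864007.20, rounded up to 1864008; 1,864,008 required, 1,864,008 in favor — approved.
Series C: 2/3 of 2927730 = 1951820; 1,951,820 required, 1,951,820 in favor — approved.
Series D: 3/4 of 4842924 = 3632193; 3,632,193 required, 3,632,318 in favor — approved.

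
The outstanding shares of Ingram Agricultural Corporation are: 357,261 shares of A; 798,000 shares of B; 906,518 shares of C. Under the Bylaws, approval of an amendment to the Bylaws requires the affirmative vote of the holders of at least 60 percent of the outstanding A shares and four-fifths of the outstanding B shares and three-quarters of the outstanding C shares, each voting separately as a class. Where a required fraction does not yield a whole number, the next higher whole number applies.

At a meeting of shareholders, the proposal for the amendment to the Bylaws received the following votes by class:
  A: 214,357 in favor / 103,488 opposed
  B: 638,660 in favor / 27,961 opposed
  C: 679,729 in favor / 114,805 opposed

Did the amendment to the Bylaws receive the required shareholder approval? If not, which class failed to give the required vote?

Not approved — the C shares did not give the required vote.

A: 3/5 of 357261 = 214356.60, rounded up to 214357; 214,357 required, 214,357 in favor — approved.
B: 4/5 of 798000 = 638400; 638,400 required, 638,660 in favor — approved.
C: 3/4 of 906518 = 679888.50, rounded up to 679889; 679,889 required, 679,729 in favor — not approved.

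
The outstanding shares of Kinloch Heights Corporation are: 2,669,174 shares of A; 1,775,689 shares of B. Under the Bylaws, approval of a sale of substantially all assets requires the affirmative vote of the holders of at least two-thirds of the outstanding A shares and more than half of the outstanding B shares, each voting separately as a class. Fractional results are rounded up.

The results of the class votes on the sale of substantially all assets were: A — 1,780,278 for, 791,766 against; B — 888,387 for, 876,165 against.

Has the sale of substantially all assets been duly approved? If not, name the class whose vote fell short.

A: 2/3 of 2669174 = 1779449.33, rounded up to 1779450; 1,779,450 required, 1,780,278 in favor — approved.
B: a majority of 1775689 is 887845; 887,845 required, 888,387 in favor — approved.

Approved — every class gave the required vote.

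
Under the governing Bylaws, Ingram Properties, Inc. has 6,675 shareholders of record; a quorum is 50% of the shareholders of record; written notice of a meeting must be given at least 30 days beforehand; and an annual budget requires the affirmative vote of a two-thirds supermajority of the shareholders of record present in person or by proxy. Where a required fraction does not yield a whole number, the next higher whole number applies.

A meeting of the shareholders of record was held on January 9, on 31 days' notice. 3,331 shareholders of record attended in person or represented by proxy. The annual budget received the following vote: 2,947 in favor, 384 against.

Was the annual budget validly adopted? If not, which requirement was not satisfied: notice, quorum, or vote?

Notice: 31 days given; 30 required. Satisfied.
Quorum: 50% of 6,675 = 3,337.50, rounded up to 3,338; 3,331 present. Not satisfied.
Vote: requires two-thirds of those present (3,331); 2/3 of 3331 = 2220.67, rounded up to 2221, so 2,221 needed; 2,947 in favor. Satisfied.

Invalid — quorum requirement not satisfied.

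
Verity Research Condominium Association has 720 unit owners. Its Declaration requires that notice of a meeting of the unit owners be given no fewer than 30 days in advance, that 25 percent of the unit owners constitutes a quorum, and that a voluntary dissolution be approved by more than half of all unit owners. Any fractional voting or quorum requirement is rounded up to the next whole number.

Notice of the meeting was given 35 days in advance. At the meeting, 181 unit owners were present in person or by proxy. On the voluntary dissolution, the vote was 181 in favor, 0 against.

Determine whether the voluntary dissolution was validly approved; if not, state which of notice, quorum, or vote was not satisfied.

Invalid — vote requirement not satisfied.

Notice: 35 days given; 30 required. Satisfied.
Quorum: 25% of 720 = 180; 181 present. Satisfied.
Vote: requires a majority of all unit owners (720); a majority of 720 is 361, so 361 needed; 181 in favor. Not satisfied.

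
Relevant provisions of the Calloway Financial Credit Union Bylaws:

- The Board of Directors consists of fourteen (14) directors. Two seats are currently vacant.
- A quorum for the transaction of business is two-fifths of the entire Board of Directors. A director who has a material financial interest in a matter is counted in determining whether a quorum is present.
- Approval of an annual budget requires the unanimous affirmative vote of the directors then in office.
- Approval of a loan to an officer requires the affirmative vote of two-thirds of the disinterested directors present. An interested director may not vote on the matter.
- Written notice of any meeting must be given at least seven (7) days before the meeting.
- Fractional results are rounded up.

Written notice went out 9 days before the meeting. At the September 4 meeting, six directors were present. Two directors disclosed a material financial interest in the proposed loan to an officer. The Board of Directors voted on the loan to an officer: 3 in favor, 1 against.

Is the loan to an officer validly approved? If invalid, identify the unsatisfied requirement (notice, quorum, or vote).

Notice: 9 days given; 7 required (9 ≥ 7). Satisfied.
Quorum: 6 present (interested directors count toward quorum); quorum is 6. Satisfied.
Vote: the loan to an officer requires two-thirds of the disinterested directors present (6 − 2 = 4). 2/3 of 4 = 2.67, rounded up to 3, so 3 affirmative votes are needed; 3 voted in favor. Satisfied.

Valid — all requirements satisfied.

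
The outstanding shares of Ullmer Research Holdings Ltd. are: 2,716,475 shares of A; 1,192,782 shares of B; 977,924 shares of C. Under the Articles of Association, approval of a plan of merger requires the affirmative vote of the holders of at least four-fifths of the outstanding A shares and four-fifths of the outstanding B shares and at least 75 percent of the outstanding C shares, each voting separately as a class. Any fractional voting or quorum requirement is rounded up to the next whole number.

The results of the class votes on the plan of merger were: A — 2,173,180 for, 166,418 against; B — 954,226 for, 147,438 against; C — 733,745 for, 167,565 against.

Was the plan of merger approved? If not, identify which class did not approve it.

A: 4/5 of 2716475 = 2173180; 2,173,180 required, 2,173,180 in favor — approved.
B: 4/5 of 1192782 = 954225.60, rounded up to 954226; 954,226 required, 954,226 in favor — approved.
C: 3/4 of 977924 = 733443; 733,443 required, 733,745 in favor — approved.

Approved — every class gave the required vote.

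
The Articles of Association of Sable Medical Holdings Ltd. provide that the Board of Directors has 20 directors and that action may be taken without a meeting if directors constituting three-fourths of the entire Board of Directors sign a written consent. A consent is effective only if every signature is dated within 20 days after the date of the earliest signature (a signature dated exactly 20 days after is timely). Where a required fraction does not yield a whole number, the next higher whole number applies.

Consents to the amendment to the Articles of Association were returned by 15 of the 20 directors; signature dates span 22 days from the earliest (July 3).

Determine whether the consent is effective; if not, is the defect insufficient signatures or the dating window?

Signatures required: three-fourths of 20 — 3/4 of 20 = 15, so 15 needed; 15 signed. Sufficient.
Dating window: the latest signature is 22 days after the earliest; the limit is 20 days. Outside the window.

Not effective — dating-window requirement not satisfied.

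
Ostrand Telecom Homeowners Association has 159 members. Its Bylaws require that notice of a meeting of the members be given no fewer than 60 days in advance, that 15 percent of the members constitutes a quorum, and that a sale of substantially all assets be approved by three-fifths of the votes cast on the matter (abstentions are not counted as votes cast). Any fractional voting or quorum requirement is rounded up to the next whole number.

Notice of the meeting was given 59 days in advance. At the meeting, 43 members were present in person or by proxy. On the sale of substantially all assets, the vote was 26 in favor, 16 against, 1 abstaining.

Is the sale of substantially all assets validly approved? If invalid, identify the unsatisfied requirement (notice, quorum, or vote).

Notice: 59 days given; 60 required. Not satisfied.
Quorum: 15% of 159 = 23.85, rounded up to 24; 43 present. Satisfied.
Vote: requires three-fifths of the votes cast (43 − 1 abstaining = 42); 3/5 of 42 = 25.20, rounded up to 26, so 26 needed; 26 in favor. Satisfied.

Invalid — notice requirement not satisfied.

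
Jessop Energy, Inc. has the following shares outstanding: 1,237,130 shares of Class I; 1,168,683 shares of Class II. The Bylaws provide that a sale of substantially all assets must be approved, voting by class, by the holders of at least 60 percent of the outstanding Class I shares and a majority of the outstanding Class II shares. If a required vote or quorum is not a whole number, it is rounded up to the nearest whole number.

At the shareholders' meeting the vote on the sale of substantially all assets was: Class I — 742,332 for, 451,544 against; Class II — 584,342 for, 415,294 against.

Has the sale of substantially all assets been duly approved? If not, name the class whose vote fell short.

Approved — every class gave the required vote.

Class I: 3/5 of 1237130 = 742278; 742,278 required, 742,332 in favor — approved.
Class II: a majority of 1168683 is 584342; 584,342 required, 584,342 in favor — approved.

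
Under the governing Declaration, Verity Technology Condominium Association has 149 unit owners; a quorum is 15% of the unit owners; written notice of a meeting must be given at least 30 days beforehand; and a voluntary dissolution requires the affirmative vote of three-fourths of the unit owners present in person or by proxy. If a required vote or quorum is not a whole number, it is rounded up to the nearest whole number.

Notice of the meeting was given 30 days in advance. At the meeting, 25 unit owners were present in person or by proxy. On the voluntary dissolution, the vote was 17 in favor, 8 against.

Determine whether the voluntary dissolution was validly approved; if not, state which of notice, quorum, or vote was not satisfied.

Invalid — vote requirement not satisfied.

Notice: 30 days given; 30 required. Satisfied.
Quorum: 15% of 149 = 22.35, rounded up to 23; 25 present. Satisfied.
Vote: requires three-fourths of those present (25); 3/4 of 25 = 18.75, rounded up to 19, so 19 needed; 17 in favor. Not satisfied.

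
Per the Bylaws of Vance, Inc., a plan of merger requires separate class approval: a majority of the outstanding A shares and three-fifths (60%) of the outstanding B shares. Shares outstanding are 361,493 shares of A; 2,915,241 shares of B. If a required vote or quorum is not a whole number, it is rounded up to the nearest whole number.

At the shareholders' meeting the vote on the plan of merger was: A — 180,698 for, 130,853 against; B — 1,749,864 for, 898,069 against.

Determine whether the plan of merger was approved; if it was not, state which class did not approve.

A: a majority of 361493 is 180747; 180,747 required, 180,698 in favor — not approved.
B: 3/5 of 2915241 = 1749144.60, rounded up to 1749145; 1,749,145 required, 1,749,864 in favor — approved.

Not approved — the A shares did not give the required vote.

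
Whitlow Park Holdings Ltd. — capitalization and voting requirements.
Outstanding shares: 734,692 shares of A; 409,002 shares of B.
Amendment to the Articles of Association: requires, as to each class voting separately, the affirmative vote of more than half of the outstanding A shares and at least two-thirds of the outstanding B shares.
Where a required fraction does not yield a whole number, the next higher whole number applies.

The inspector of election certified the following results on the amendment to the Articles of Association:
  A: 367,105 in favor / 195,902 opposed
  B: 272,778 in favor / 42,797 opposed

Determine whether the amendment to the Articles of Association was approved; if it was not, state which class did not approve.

Not approved — the A shares did not give the required vote.

A: a majority of 734692 is 367347; 367,347 required, 367,105 in favor — not approved.
B: 2/3 of 409002 = 272668; 272,668 required, 272,778 in favor — approved.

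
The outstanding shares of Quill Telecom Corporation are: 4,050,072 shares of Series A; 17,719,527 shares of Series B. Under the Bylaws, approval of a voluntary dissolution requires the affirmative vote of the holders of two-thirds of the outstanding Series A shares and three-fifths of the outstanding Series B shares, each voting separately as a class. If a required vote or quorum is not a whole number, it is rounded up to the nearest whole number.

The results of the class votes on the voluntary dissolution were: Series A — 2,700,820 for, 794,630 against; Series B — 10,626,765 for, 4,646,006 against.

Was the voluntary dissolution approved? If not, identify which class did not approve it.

Not approved — the Series B shares did not give the required vote.

Series A: 2/3 of 4050072 = 2700048; 2,700,048 required, 2,700,820 in favor — approved.
Series B: 3/5 of 17719527 = 10631716.20, rounded up to 10631717; 10,631,717 required, 10,626,765 in favor — not approved.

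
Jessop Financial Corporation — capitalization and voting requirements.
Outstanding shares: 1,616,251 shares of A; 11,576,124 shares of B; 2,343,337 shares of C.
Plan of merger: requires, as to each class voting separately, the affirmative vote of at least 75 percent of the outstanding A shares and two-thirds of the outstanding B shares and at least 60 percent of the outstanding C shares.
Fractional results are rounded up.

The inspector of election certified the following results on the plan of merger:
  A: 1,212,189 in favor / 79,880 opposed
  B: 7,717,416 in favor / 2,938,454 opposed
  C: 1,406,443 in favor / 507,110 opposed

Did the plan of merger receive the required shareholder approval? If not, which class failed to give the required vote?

Approved — every class gave the required vote.

A: 3/4 of 1616251 = 1212188.25, rounded up to 1212189; 1,212,189 required, 1,212,189 in favor — approved.
B: 2/3 of 11576124 = 7717416; 7,717,416 required, 7,717,416 in favor — approved.
C: 3/5 of 2343337 = 1406002.20, rounded up to 1406003; 1,406,003 required, 1,406,443 in favor — approved.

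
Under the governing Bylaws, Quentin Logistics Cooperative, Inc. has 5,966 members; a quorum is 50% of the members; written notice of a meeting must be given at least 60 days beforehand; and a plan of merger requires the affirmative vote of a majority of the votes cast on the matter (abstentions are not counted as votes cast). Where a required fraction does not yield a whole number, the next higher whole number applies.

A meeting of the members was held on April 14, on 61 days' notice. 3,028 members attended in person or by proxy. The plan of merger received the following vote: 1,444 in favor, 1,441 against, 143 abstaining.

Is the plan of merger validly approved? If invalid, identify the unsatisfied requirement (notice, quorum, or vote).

Valid — all requirements satisfied.

Notice: 61 days given; 60 required. Satisfied.
Quorum: 50% of 5,966 = 2,983; 3,028 present. Satisfied.
Vote: requires a majority of the votes cast (3,028 − 143 abstaining = 2,885); a majority of 2885 is 1443, so 1,443 needed; 1,444 in favor. Satisfied.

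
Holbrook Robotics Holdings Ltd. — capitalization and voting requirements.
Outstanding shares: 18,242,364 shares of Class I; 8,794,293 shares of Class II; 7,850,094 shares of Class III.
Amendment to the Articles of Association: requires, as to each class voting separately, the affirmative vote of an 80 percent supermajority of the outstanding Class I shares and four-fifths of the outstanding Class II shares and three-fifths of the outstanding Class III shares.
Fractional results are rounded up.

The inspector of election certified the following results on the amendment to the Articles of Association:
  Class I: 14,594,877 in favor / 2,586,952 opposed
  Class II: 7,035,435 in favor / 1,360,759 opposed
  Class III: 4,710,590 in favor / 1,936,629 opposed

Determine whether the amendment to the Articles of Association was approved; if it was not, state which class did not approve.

Approved — every class gave the required vote.

Class I: 4/5 of 18242364 = 14593891.20, rounded up to 14593892; 14,593,892 required, 14,594,877 in favor — approved.
Class II: 4/5 of 8794293 = 7035434.40, rounded up to 7035435; 7,035,435 required, 7,035,435 in favor — approved.
Class III: 3/5 of 7850094 = 4710056.40, rounded up to 4710057; 4,710,057 required, 4,710,590 in favor — approved.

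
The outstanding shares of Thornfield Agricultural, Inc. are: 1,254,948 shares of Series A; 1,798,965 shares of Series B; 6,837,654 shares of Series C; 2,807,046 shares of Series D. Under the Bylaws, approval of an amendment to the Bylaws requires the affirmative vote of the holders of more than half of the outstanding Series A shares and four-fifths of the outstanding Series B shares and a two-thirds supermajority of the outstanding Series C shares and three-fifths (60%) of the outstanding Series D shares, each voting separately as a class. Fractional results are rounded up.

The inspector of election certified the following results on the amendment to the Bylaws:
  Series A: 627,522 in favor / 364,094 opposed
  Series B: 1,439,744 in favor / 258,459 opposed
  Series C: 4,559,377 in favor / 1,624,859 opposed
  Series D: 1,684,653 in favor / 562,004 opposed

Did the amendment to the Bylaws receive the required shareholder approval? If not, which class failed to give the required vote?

Approved — every class gave the required vote.

Series A: a majority of 1254948 is 627475; 627,475 required, 627,522 in favor — approved.
Series B: 4/5 of 1798965 = 1439172; 1,439,172 required, 1,439,744 in favor — approved.
Series C: 2/3 of 6837654 = 4558436; 4,558,436 required, 4,559,377 in favor — approved.
Series D: 3/5 of 2807046 = 1684227.60, rounded up to 1684228; 1,684,228 required, 1,684,653 in favor — approved.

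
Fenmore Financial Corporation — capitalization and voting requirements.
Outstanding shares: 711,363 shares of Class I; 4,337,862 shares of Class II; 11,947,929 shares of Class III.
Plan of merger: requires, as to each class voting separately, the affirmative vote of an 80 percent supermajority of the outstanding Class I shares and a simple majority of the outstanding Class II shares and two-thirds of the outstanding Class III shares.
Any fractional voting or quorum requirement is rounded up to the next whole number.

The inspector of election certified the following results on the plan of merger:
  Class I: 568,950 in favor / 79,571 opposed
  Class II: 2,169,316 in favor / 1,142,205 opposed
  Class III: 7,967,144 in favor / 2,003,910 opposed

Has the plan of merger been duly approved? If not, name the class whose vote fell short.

Not approved — the Class I shares did not give the required vote.

Class I: 4/5 of 711363 = 569090.40, rounded up to 569091; 569,091 required, 568,950 in favor — not approved.
Class II: a majority of 4337862 is 2168932; 2,168,932 required, 2,169,316 in favor — approved.
Class III: 2/3 of 11947929 = 7965286; 7,965,286 required, 7,967,144 in favor — approved.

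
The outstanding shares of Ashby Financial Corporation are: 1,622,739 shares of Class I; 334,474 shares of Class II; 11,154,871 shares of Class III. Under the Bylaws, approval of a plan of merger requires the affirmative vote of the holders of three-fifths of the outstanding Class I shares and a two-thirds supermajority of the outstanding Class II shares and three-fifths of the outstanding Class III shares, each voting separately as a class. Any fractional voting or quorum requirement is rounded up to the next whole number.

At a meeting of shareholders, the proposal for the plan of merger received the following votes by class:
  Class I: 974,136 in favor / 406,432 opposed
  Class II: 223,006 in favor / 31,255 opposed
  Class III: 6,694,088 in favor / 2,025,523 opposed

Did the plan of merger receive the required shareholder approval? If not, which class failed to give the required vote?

Approved — every class gave the required vote.

Class I: 3/5 of 1622739 = 973643.40, rounded up to 973644; 973,644 required, 974,136 in favor — approved.
Class II: 2/3 of 334474 = 222982.67, rounded up to 222983; 222,983 required, 223,006 in favor — approved.
Class III: 3/5 of 11154871 = 6692922.60, rounded up to 6692923; 6,692,923 required, 6,694,088 in favor — approved.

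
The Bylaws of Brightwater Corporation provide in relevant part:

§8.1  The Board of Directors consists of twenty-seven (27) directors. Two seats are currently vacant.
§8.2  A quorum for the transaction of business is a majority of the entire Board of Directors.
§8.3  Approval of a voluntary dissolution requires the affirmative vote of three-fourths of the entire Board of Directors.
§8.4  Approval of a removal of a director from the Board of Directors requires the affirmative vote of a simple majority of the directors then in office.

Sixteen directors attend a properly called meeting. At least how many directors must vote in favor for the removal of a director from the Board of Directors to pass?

The removal of a director from the Board of Directors requires a majority of the directors then in office (25).
A majority of 25 is 13.

13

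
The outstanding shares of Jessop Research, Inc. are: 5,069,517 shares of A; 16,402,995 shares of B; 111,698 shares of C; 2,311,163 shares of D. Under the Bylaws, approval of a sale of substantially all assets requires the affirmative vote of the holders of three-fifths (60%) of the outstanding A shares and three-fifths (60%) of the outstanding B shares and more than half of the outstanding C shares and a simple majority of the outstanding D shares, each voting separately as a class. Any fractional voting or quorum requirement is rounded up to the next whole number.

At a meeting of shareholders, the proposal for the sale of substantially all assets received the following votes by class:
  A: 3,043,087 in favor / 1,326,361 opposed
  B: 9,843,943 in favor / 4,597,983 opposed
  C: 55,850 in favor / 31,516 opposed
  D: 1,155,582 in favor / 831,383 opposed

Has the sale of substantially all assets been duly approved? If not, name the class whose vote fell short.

A: 3/5 of 5069517 = 3041710.20, rounded up to 3041711; 3,041,711 required, 3,043,087 in favor — approved.
B: 3/5 of 16402995 = 9841797; 9,841,797 required, 9,843,943 in favor — approved.
C: a majority of 111698 is 55850; 55,850 required, 55,850 in favor — approved.
D: a majority of 2311163 is 1155582; 1,155,582 required, 1,155,582 in favor — approved.

Approved — every class gave the required vote.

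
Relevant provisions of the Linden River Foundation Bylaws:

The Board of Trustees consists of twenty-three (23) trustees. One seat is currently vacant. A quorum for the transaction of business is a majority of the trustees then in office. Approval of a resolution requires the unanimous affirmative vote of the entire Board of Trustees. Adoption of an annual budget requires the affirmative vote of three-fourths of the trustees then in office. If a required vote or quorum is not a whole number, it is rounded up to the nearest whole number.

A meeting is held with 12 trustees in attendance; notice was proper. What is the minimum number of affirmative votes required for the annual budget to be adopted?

The annual budget requires three-fourths of the trustees then in office (22).
3/4 of 22 = 16.50, rounded up to 17.
(Only 12 can vote, so the annual budget cannot pass at this meeting, but the required vote is still 17.)

17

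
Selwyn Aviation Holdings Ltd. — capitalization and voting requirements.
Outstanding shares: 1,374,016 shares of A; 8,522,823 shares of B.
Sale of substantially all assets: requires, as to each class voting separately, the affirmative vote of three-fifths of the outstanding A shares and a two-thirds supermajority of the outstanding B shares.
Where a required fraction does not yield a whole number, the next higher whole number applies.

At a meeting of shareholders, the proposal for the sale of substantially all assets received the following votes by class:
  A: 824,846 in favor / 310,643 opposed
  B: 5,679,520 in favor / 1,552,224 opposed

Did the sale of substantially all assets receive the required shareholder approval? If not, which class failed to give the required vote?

A: 3/5 of 1374016 = 824409.60, rounded up to 824410; 824,410 required, 824,846 in favor — approved.
B: 2/3 of 8522823 = 5681882; 5,681,882 required, 5,679,520 in favor — not approved.

Not approved — the B shares did not give the required vote.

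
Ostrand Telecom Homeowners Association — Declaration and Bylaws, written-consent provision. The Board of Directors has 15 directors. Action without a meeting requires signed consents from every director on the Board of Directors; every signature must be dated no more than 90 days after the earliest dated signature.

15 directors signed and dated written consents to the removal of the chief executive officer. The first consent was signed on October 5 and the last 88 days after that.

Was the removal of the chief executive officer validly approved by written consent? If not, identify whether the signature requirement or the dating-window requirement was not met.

Effective — both the signature and dating-window requirements are satisfied.

Signatures required: all of 15 — unanimous means all 15, so 15 needed; 15 signed. Sufficient.
Dating window: the latest signature is 88 days after the earliest; the limit is 90 days. Within the window.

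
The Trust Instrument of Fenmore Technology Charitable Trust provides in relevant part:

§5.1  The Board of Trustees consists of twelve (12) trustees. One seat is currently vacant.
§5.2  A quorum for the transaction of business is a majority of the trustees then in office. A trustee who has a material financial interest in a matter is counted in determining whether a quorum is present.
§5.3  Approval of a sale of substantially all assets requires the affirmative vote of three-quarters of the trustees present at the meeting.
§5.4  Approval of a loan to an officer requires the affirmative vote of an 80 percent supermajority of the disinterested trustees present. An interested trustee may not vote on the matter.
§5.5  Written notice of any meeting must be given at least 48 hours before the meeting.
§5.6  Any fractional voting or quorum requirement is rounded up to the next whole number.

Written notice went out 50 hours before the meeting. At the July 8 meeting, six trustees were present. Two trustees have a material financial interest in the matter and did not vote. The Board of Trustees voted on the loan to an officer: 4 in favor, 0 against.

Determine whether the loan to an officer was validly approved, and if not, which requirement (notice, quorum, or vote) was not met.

Valid — all requirements satisfied.

Notice: 50 hours given; 48 required (50 ≥ 48). Satisfied.
Quorum: 6 present (interested trustees count toward quorum); quorum is 6. Satisfied.
Vote: the loan to an officer requires four-fifths of the disinterested trustees present (6 − 2 = 4). 4/5 of 4 = 3.20, rounded up to 4, so 4 affirmative votes are needed; 4 voted in favor. Satisfied.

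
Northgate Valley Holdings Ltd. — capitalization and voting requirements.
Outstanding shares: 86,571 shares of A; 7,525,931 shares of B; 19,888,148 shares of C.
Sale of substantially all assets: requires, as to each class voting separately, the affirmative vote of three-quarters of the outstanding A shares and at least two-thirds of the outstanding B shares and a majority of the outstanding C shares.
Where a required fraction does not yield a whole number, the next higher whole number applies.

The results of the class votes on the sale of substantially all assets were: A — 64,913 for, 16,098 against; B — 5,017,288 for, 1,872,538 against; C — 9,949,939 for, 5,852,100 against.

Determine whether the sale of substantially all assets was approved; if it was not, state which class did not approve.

A: 3/4 of 86571 = 64928.25, rounded up to 64929; 64,929 required, 64,913 in favor — not approved.
B: 2/3 of 7525931 = 5017287.33, rounded up to 5017288; 5,017,288 required, 5,017,288 in favor — approved.
C: a majority of 19888148 is 9944075; 9,944,075 required, 9,949,939 in favor — approved.

Not approved — the A shares did not give the required vote.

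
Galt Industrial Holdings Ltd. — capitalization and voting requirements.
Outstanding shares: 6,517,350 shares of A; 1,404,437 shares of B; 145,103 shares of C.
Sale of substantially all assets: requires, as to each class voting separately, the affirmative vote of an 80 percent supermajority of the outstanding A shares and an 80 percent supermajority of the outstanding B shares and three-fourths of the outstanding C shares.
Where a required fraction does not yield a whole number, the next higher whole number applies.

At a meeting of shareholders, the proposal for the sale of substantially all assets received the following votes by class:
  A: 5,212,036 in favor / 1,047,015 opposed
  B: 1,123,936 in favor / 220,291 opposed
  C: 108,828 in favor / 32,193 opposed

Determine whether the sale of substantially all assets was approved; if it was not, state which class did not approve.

A: 4/5 of 6517350 = 5213880; 5,213,880 required, 5,212,036 in favor — not approved.
B: 4/5 of 1404437 = 1123549.60, rounded up to 1123550; 1,123,550 required, 1,123,936 in favor — approved.
C: 3/4 of 145103 = 108827.25, rounded up to 108828; 108,828 required, 108,828 in favor — approved.

Not approved — the A shares did not give the required vote.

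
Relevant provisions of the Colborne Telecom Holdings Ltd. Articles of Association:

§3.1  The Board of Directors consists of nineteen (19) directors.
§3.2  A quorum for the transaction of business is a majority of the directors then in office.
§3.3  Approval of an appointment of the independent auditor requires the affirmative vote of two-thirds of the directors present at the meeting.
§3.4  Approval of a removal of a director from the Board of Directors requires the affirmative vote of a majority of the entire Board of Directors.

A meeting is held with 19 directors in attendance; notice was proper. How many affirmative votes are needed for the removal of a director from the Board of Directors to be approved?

The removal of a director from the Board of Directors requires a majority of the entire Board of Directors (19).
A majority of 19 is 10.

10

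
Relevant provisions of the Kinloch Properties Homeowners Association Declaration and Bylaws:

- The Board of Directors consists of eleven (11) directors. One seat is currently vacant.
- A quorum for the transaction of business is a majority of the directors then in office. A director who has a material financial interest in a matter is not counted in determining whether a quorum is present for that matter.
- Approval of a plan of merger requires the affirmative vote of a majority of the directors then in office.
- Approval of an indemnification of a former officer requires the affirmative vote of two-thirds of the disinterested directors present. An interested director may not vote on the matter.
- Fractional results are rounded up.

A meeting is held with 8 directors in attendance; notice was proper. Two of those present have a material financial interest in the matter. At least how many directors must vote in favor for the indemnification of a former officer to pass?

4

The indemnification of a former officer requires two-thirds of the disinterested directors present (8 − 2 = 6).
2/3 of 6 = 4.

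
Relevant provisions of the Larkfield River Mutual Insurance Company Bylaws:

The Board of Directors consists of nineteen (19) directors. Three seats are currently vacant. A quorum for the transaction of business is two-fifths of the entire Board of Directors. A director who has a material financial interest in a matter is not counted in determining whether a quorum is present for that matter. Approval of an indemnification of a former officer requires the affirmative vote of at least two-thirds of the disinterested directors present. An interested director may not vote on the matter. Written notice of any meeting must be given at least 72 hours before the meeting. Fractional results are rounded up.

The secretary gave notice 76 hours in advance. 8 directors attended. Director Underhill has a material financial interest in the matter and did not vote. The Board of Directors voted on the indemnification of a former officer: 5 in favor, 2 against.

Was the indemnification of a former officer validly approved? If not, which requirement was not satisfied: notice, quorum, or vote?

Notice: 76 hours given; 72 required (76 ≥ 72). Satisfied.
Quorum: 8 present, but the 1 interested director does not count, leaving 7. Quorum is 8. Not satisfied.
Vote: the indemnification of a former officer requires two-thirds of the disinterested directors present (8 − 1 = 7). 2/3 of 7 = 4.67, rounded up to 5, so 5 affirmative votes are needed; 5 voted in favor. Satisfied. (Moot — without a quorum no business can be validly transacted.)

Invalid — quorum requirement not satisfied.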